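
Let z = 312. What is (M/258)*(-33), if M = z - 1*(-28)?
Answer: -1870/43 ≈ -43.488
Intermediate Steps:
M = 340 (M = 312 - 1*(-28) = 312 + 28 = 340)
(M/258)*(-33) = (340/258)*(-33) = (340*(1/258))*(-33) = (170/129)*(-33) = -1870/43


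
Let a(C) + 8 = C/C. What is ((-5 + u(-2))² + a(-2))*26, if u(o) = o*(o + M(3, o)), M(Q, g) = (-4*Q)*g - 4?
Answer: 43524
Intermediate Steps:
M(Q, g) = -4 - 4*Q*g (M(Q, g) = -4*Q*g - 4 = -4 - 4*Q*g)
u(o) = o*(-4 - 11*o) (u(o) = o*(o + (-4 - 4*3*o)) = o*(o + (-4 - 12*o)) = o*(-4 - 11*o))
a(C) = -7 (a(C) = -8 + C/C = -8 + 1 = -7)
((-5 + u(-2))² + a(-2))*26 = ((-5 - 1*(-2)*(4 + 11*(-2)))² - 7)*26 = ((-5 - 1*(-2)*(4 - 22))² - 7)*26 = ((-5 - 1*(-2)*(-18))² - 7)*26 = ((-5 - 36)² - 7)*26 = ((-41)² - 7)*26 = (1681 - 7)*26 = 1674*26 = 43524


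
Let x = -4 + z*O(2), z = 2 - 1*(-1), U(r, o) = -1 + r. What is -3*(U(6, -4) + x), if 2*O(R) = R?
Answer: -12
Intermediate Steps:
O(R) = R/2
z = 3 (z = 2 + 1 = 3)
x = -1 (x = -4 + 3*((½)*2) = -4 + 3*1 = -4 + 3 = -1)
-3*(U(6, -4) + x) = -3*((-1 + 6) - 1) = -3*(5 - 1) = -3*4 = -12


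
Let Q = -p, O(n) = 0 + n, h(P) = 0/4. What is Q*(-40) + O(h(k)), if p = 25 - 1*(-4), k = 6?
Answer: 1160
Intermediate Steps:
h(P) = 0 (h(P) = 0*(¼) = 0)
p = 29 (p = 25 + 4 = 29)
O(n) = n
Q = -29 (Q = -1*29 = -29)
Q*(-40) + O(h(k)) = -29*(-40) + 0 = 1160 + 0 = 1160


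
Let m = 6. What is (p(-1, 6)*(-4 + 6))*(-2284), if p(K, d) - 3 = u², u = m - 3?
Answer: -54816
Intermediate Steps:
u = 3 (u = 6 - 3 = 3)
p(K, d) = 12 (p(K, d) = 3 + 3² = 3 + 9 = 12)
(p(-1, 6)*(-4 + 6))*(-2284) = (12*(-4 + 6))*(-2284) = (12*2)*(-2284) = 24*(-2284) = -54816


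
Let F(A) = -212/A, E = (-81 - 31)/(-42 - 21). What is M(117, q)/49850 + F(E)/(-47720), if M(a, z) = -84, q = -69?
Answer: 774453/951536800 ≈ 0.00081390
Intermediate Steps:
E = 16/9 (E = -112/(-63) = -112*(-1/63) = 16/9 ≈ 1.7778)
M(117, q)/49850 + F(E)/(-47720) = -84/49850 - 212/16/9/(-47720) = -84*1/49850 - 212*9/16*(-1/47720) = -42/24925 - 477/4*(-1/47720) = -42/24925 + 477/190880 = 774453/951536800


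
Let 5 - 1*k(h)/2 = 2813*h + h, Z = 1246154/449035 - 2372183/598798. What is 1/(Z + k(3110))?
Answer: -268881259930/4706247833241655613 ≈ -5.7133e-8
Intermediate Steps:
Z = -318998670513/268881259930 (Z = 1246154*(1/449035) - 2372183*1/598798 = 1246154/449035 - 2372183/598798 = -318998670513/268881259930 ≈ -1.1864)
k(h) = 10 - 5628*h (k(h) = 10 - 2*(2813*h + h) = 10 - 5628*h)
1/(Z + k(3110)) = 1/(-318998670513/268881259930 + (10 - 5628*3110)) = 1/(-318998670513/268881259930 + (10 - 17503080)) = 1/(-318998670513/268881259930 - 17503070) = 1/(-4706247833241655613/268881259930) = -268881259930/4706247833241655613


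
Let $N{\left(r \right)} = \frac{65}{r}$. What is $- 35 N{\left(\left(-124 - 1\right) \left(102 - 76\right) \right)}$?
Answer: $\frac{7}{10} \approx 0.7$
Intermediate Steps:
$- 35 N{\left(\left(-124 - 1\right) \left(102 - 76\right) \right)} = - 35 \frac{65}{\left(-124 - 1\right) \left(102 - 76\right)} = - 35 \frac{65}{\left(-125\right) 26} = - 35 \frac{65}{-3250} = - 35 \cdot 65 \left(- \frac{1}{3250}\right) = \left(-35\right) \left(- \frac{1}{50}\right) = \frac{7}{10}$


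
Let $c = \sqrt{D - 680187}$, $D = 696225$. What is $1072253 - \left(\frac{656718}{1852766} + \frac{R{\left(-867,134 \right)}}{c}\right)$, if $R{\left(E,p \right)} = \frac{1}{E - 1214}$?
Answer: $\frac{993316622540}{926383} + \frac{\sqrt{22}}{1236114} \approx 1.0723 \cdot 10^{6}$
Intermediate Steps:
$R{\left(E,p \right)} = \frac{1}{-1214 + E}$
$c = 27 \sqrt{22}$ ($c = \sqrt{696225 - 680187} = \sqrt{16038} = 27 \sqrt{22} \approx 126.64$)
$1072253 - \left(\frac{656718}{1852766} + \frac{R{\left(-867,134 \right)}}{c}\right) = 1072253 - \left(\frac{656718}{1852766} + \frac{1}{\left(-1214 - 867\right) 27 \sqrt{22}}\right) = 1072253 - \left(656718 \cdot \frac{1}{1852766} + \frac{\frac{1}{594} \sqrt{22}}{-2081}\right) = 1072253 - \left(\frac{328359}{926383} - \frac{\frac{1}{594} \sqrt{22}}{2081}\right) = 1072253 - \left(\frac{328359}{926383} - \frac{\sqrt{22}}{1236114}\right) = \frac{993316622540}{926383} + \frac{\sqrt{22}}{1236114}$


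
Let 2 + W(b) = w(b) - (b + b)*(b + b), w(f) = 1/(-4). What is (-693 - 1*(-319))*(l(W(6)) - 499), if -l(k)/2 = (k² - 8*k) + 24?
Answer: 68315027/4 ≈ 1.7079e+7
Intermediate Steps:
w(f) = -¼ (w(f) = 1*(-¼) = -¼)
W(b) = -9/4 - 4*b² (W(b) = -2 + (-¼ - (b + b)*(b + b)) = -2 + (-¼ - 2*b*2*b) = -2 + (-¼ - 4*b²) = -9/4 - 4*b²)
l(k) = -48 - 2*k² + 16*k (l(k) = -2*((k² - 8*k) + 24) = -2*(24 + k² - 8*k) = -48 - 2*k² + 16*k)
(-693 - 1*(-319))*(l(W(6)) - 499) = (-693 - 1*(-319))*((-48 - 2*(-9/4 - 4*6²)² + 16*(-9/4 - 4*6²)) - 499) = (-693 + 319)*((-48 - 2*(-9/4 - 4*36)² + 16*(-9/4 - 4*36)) - 499) = -374*((-48 - 2*(-9/4 - 144)² + 16*(-9/4 - 144)) - 499) = -374*((-48 - 2*(-585/4)² + 16*(-585/4)) - 499) = -374*((-48 - 2*342225/16 - 2340) - 499) = -374*((-48 - 342225/8 - 2340) - 499) = -374*(-361329/8 - 499) = -374*(-365321/8) = 68315027/4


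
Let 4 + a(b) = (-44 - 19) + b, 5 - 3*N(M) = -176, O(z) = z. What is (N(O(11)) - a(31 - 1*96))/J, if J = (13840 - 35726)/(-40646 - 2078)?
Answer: 12325874/32829 ≈ 375.46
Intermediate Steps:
N(M) = 181/3 (N(M) = 5/3 - 1/3*(-176) = 5/3 + 176/3 = 181/3)
a(b) = -67 + b (a(b) = -4 + ((-44 - 19) + b) = -4 + (-63 + b) = -67 + b)
J = 10943/21362 (J = -21886/(-42724) = -21886*(-1/42724) = 10943/21362 ≈ 0.51226)
(N(O(11)) - a(31 - 1*96))/J = (181/3 - (-67 + (31 - 1*96)))/(10943/21362) = (181/3 - (-67 + (31 - 96)))*(21362/10943) = (181/3 - (-67 - 65))*(21362/10943) = (181/3 - 1*(-132))*(21362/10943) = (181/3 + 132)*(21362/10943) = (577/3)*(21362/10943) = 12325874/32829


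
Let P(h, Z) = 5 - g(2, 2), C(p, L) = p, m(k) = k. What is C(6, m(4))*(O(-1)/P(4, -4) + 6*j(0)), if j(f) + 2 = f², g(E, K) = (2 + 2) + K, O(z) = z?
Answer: -66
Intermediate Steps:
g(E, K) = 4 + K
P(h, Z) = -1 (P(h, Z) = 5 - (4 + 2) = 5 - 1*6 = 5 - 6 = -1)
j(f) = -2 + f²
C(6, m(4))*(O(-1)/P(4, -4) + 6*j(0)) = 6*(-1/(-1) + 6*(-2 + 0²)) = 6*(-1*(-1) + 6*(-2 + 0)) = 6*(1 + 6*(-2)) = 6*(1 - 12) = 6*(-11) = -66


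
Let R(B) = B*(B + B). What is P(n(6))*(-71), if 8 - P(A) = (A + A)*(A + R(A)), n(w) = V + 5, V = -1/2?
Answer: 28187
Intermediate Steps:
V = -½ (V = -1*½ = -½ ≈ -0.50000)
R(B) = 2*B² (R(B) = B*(2*B) = 2*B²)
n(w) = 9/2 (n(w) = -½ + 5 = 9/2)
P(A) = 8 - 2*A*(A + 2*A²) (P(A) = 8 - (A + A)*(A + 2*A²) = 8 - 2*A*(A + 2*A²))
P(n(6))*(-71) = (8 - 4*(9/2)³ - 2*(9/2)²)*(-71) = (8 - 4*729/8 - 2*81/4)*(-71) = (8 - 729/2 - 81/2)*(-71) = -397*(-71) = 28187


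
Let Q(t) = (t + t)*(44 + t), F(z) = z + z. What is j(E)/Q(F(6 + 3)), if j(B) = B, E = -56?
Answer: -7/279 ≈ -0.025090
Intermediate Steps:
F(z) = 2*z
Q(t) = 2*t*(44 + t) (Q(t) = (2*t)*(44 + t) = 2*t*(44 + t))
j(E)/Q(F(6 + 3)) = -56*1/(4*(6 + 3)*(44 + 2*(6 + 3))) = -56*1/(36*(44 + 2*9)) = -56*1/(36*(44 + 18)) = -56/(2*18*62) = -56/2232 = -56*1/2232 = -7/279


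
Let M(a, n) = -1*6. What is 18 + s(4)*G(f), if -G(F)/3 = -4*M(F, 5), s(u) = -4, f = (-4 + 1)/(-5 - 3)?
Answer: 306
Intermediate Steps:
M(a, n) = -6
f = 3/8 (f = -3/(-8) = -3*(-1/8) = 3/8 ≈ 0.37500)
G(F) = -72 (G(F) = -(-12)*(-6) = -3*24 = -72)
18 + s(4)*G(f) = 18 - 4*(-72) = 18 + 288 = 306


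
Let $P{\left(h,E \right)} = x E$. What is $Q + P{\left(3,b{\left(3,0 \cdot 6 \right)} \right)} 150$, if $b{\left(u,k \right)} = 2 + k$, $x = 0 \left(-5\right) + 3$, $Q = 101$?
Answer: $1001$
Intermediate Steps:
$x = 3$ ($x = 0 + 3 = 3$)
$P{\left(h,E \right)} = 3 E$
$Q + P{\left(3,b{\left(3,0 \cdot 6 \right)} \right)} 150 = 101 + 3 \left(2 + 0 \cdot 6\right) 150 = 101 + 3 \left(2 + 0\right) 150 = 101 + 3 \cdot 2 \cdot 150 = 101 + 6 \cdot 150 = 101 + 900 = 1001$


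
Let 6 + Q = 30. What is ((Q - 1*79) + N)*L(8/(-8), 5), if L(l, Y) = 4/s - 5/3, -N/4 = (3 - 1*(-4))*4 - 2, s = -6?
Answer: 371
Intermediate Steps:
Q = 24 (Q = -6 + 30 = 24)
N = -104 (N = -4*((3 - 1*(-4))*4 - 2) = -4*((3 + 4)*4 - 2) = -4*(7*4 - 2) = -4*(28 - 2) = -4*26 = -104)
L(l, Y) = -7/3 (L(l, Y) = 4/(-6) - 5/3 = 4*(-1/6) - 5*1/3 = -2/3 - 5/3 = -7/3)
((Q - 1*79) + N)*L(8/(-8), 5) = ((24 - 1*79) - 104)*(-7/3) = ((24 - 79) - 104)*(-7/3) = (-55 - 104)*(-7/3) = -159*(-7/3) = 371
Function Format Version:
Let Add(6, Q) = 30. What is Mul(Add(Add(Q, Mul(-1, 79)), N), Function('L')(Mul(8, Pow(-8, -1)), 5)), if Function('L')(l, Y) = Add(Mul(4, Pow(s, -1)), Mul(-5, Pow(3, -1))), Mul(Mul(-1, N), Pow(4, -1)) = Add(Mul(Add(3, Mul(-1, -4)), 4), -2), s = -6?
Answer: 371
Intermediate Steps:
Q = 24 (Q = Add(-6, 30) = 24)
N = -104 (N = Mul(-4, Add(Mul(Add(3, Mul(-1, -4)), 4), -2)) = Mul(-4, Add(Mul(Add(3, 4), 4), -2)) = Mul(-4, Add(Mul(7, 4), -2)) = Mul(-4, Add(28, -2)) = Mul(-4, 26) = -104)
Function('L')(l, Y) = Rational(-7, 3) (Function('L')(l, Y) = Add(Mul(4, Pow(-6, -1)), Mul(-5, Pow(3, -1))) = Add(Mul(4, Rational(-1, 6)), Mul(-5, Rational(1, 3))) = Add(Rational(-2, 3), Rational(-5, 3)) = Rational(-7, 3))
Mul(Add(Add(Q, Mul(-1, 79)), N), Function('L')(Mul(8, Pow(-8, -1)), 5)) = Mul(Add(Add(24, Mul(-1, 79)), -104), Rational(-7, 3)) = Mul(Add(Add(24, -79), -104), Rational(-7, 3)) = Mul(Add(-55, -104), Rational(-7, 3)) = Mul(-159, Rational(-7, 3)) = 371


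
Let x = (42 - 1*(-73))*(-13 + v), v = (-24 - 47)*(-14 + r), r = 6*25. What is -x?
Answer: 1111935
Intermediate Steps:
r = 150
v = -9656 (v = (-24 - 47)*(-14 + 150) = -71*136 = -9656)
x = -1111935 (x = (42 - 1*(-73))*(-13 - 9656) = (42 + 73)*(-9669) = 115*(-9669) = -1111935)
-x = -1*(-1111935) = 1111935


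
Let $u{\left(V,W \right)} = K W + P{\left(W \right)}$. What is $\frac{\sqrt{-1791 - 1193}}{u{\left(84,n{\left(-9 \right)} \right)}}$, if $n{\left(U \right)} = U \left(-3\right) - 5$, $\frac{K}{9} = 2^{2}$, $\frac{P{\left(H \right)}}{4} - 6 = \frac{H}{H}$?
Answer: $\frac{i \sqrt{746}}{410} \approx 0.066617 i$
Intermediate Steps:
$P{\left(H \right)} = 28$ ($P{\left(H \right)} = 24 + 4 \frac{H}{H} = 24 + 4 \cdot 1 = 24 + 4 = 28$)
$K = 36$ ($K = 9 \cdot 2^{2} = 9 \cdot 4 = 36$)
$n{\left(U \right)} = -5 - 3 U$ ($n{\left(U \right)} = - 3 U - 5 = -5 - 3 U$)
$u{\left(V,W \right)} = 28 + 36 W$ ($u{\left(V,W \right)} = 36 W + 28 = 28 + 36 W$)
$\frac{\sqrt{-1791 - 1193}}{u{\left(84,n{\left(-9 \right)} \right)}} = \frac{\sqrt{-1791 - 1193}}{28 + 36 \left(-5 - -27\right)} = \frac{\sqrt{-2984}}{28 + 36 \left(-5 + 27\right)} = \frac{2 i \sqrt{746}}{28 + 36 \cdot 22} = \frac{2 i \sqrt{746}}{28 + 792} = \frac{2 i \sqrt{746}}{820} = 2 i \sqrt{746} \cdot \frac{1}{820} = \frac{i \sqrt{746}}{410}$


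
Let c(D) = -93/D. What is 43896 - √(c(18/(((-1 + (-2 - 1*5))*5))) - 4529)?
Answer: 43896 - I*√38901/3 ≈ 43896.0 - 65.745*I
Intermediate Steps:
43896 - √(c(18/(((-1 + (-2 - 1*5))*5))) - 4529) = 43896 - √(-93/(18/(((-1 + (-2 - 1*5))*5))) - 4529) = 43896 - √(-93/(18/(((-1 + (-2 - 5))*5))) - 4529) = 43896 - √(-93/(18/(((-1 - 7)*5))) - 4529) = 43896 - √(-93/(18/((-8*5))) - 4529) = 43896 - √(-93/(18/(-40)) - 4529) = 43896 - √(-93/(18*(-1/40)) - 4529) = 43896 - √(-93/(-9/20) - 4529) = 43896 - √(-93*(-20/9) - 4529) = 43896 - √(620/3 - 4529) = 43896 - √(-12967/3) = 43896 - I*√38901/3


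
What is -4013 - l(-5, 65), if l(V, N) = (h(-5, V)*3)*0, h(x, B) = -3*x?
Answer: -4013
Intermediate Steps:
l(V, N) = 0 (l(V, N) = (-3*(-5)*3)*0 = (15*3)*0 = 45*0 = 0)
-4013 - l(-5, 65) = -4013 - 1*0 = -4013 + 0 = -4013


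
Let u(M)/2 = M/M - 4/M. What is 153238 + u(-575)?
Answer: 88113008/575 ≈ 1.5324e+5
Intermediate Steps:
u(M) = 2 - 8/M (u(M) = 2*(M/M - 4/M) = 2*(1 - 4/M) = 2 - 8/M)
153238 + u(-575) = 153238 + (2 - 8/(-575)) = 153238 + (2 - 8*(-1/575)) = 153238 + (2 + 8/575) = 153238 + 1158/575 = 88113008/575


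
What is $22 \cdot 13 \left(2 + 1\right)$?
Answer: $858$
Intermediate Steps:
$22 \cdot 13 \left(2 + 1\right) = 286 \cdot 3 = 858$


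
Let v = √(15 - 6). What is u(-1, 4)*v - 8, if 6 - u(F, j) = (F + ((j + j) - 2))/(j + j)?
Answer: 65/8 ≈ 8.1250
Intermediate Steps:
u(F, j) = 6 - (-2 + F + 2*j)/(2*j) (u(F, j) = 6 - (F + ((j + j) - 2))/(j + j) = 6 - (F + (2*j - 2))/(2*j) = 6 - (F + (-2 + 2*j))*1/(2*j) = 6 - (-2 + F + 2*j)*1/(2*j) = 6 - (-2 + F + 2*j)/(2*j))
v = 3 (v = √9 = 3)
u(-1, 4)*v - 8 = ((½)*(2 - 1*(-1) + 10*4)/4)*3 - 8 = ((½)*(¼)*(2 + 1 + 40))*3 - 8 = ((½)*(¼)*43)*3 - 8 = (43/8)*3 - 8 = 129/8 - 8 = 65/8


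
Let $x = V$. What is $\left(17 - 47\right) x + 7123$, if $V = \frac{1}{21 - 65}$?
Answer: $\frac{156721}{22} \approx 7123.7$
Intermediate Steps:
$V = - \frac{1}{44}$ ($V = \frac{1}{-44} = - \frac{1}{44} \approx -0.022727$)
$x = - \frac{1}{44} \approx -0.022727$
$\left(17 - 47\right) x + 7123 = \left(17 - 47\right) \left(- \frac{1}{44}\right) + 7123 = \left(-30\right) \left(- \frac{1}{44}\right) + 7123 = \frac{15}{22} + 7123 = \frac{156721}{22}$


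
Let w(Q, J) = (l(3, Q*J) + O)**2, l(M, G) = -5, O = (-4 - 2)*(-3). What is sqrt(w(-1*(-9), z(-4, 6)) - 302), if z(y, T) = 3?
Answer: I*sqrt(133) ≈ 11.533*I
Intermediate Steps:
O = 18 (O = -6*(-3) = 18)
w(Q, J) = 169 (w(Q, J) = (-5 + 18)**2 = 13**2 = 169)
sqrt(w(-1*(-9), z(-4, 6)) - 302) = sqrt(169 - 302) = sqrt(-133) = I*sqrt(133)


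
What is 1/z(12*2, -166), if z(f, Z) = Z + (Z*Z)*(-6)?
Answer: -1/165502 ≈ -6.0422e-6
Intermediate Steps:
z(f, Z) = Z - 6*Z² (z(f, Z) = Z + Z²*(-6) = Z - 6*Z²)
1/z(12*2, -166) = 1/(-166*(1 - 6*(-166))) = 1/(-166*(1 + 996)) = 1/(-166*997) = 1/(-165502) = -1/165502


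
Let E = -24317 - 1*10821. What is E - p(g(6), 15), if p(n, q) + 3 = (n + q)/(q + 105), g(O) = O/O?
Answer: -527027/15 ≈ -35135.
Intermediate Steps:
g(O) = 1
p(n, q) = -3 + (n + q)/(105 + q) (p(n, q) = -3 + (n + q)/(q + 105) = -3 + (n + q)/(105 + q))
E = -35138 (E = -24317 - 10821 = -35138)
E - p(g(6), 15) = -35138 - (-315 + 1 - 2*15)/(105 + 15) = -35138 - (-315 + 1 - 30)/120 = -35138 - (-344)/120 = -35138 - 1*(-43/15) = -35138 + 43/15 = -527027/15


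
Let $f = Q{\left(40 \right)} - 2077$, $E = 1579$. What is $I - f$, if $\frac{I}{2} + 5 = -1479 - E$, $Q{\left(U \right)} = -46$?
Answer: $-4003$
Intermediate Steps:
$f = -2123$ ($f = -46 - 2077 = -2123$)
$I = -6126$ ($I = -10 + 2 \left(-1479 - 1579\right) = -10 + 2 \left(-3058\right) = -10 - 6116 = -6126$)
$I - f = -6126 - -2123 = -6126 + 2123 = -4003$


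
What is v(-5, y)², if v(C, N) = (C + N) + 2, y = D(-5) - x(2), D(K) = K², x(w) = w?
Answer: 400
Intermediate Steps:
y = 23 (y = (-5)² - 1*2 = 25 - 2 = 23)
v(C, N) = 2 + C + N
v(-5, y)² = (2 - 5 + 23)² = 20² = 400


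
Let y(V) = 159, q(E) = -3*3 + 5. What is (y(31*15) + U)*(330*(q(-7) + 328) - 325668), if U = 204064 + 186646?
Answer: -85501812012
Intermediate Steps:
q(E) = -4 (q(E) = -9 + 5 = -4)
U = 390710
(y(31*15) + U)*(330*(q(-7) + 328) - 325668) = (159 + 390710)*(330*(-4 + 328) - 325668) = 390869*(330*324 - 325668) = 390869*(106920 - 325668) = 390869*(-218748) = -85501812012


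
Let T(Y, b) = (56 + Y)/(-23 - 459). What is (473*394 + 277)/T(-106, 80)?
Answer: 44979999/25 ≈ 1.7992e+6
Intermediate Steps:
T(Y, b) = -28/241 - Y/482 (T(Y, b) = (56 + Y)/(-482) = (56 + Y)*(-1/482) = -28/241 - Y/482)
(473*394 + 277)/T(-106, 80) = (473*394 + 277)/(-28/241 - 1/482*(-106)) = (186362 + 277)/(-28/241 + 53/241) = 186639/(25/241) = 186639*(241/25) = 44979999/25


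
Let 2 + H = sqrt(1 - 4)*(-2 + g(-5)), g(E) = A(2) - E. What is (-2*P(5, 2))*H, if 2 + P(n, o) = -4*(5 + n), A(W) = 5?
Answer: -168 + 672*I*sqrt(3) ≈ -168.0 + 1163.9*I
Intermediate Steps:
g(E) = 5 - E
P(n, o) = -22 - 4*n (P(n, o) = -2 - 4*(5 + n) = -2 + (-20 - 4*n) = -22 - 4*n)
H = -2 + 8*I*sqrt(3) (H = -2 + sqrt(1 - 4)*(-2 + (5 - 1*(-5))) = -2 + sqrt(-3)*(-2 + (5 + 5)) = -2 + (I*sqrt(3))*(-2 + 10) = -2 + (I*sqrt(3))*8 = -2 + 8*I*sqrt(3) ≈ -2.0 + 13.856*I)
(-2*P(5, 2))*H = (-2*(-22 - 4*5))*(-2 + 8*I*sqrt(3)) = (-2*(-22 - 20))*(-2 + 8*I*sqrt(3)) = (-2*(-42))*(-2 + 8*I*sqrt(3)) = 84*(-2 + 8*I*sqrt(3)) = -168 + 672*I*sqrt(3)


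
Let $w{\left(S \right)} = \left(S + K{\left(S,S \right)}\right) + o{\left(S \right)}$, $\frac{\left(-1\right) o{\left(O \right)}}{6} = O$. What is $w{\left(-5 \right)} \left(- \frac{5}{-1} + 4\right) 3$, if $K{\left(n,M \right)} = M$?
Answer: $540$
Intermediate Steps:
$o{\left(O \right)} = - 6 O$
$w{\left(S \right)} = - 4 S$ ($w{\left(S \right)} = \left(S + S\right) - 6 S = 2 S - 6 S = - 4 S$)
$w{\left(-5 \right)} \left(- \frac{5}{-1} + 4\right) 3 = \left(-4\right) \left(-5\right) \left(- \frac{5}{-1} + 4\right) 3 = 20 \left(\left(-5\right) \left(-1\right) + 4\right) 3 = 20 \left(5 + 4\right) 3 = 20 \cdot 9 \cdot 3 = 180 \cdot 3 = 540$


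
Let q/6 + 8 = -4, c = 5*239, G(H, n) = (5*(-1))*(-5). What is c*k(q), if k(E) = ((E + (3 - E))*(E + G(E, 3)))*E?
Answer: 12131640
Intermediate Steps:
G(H, n) = 25 (G(H, n) = -5*(-5) = 25)
c = 1195
q = -72 (q = -48 + 6*(-4) = -48 - 24 = -72)
k(E) = E*(75 + 3*E) (k(E) = ((E + (3 - E))*(E + 25))*E = (3*(25 + E))*E = (75 + 3*E)*E = E*(75 + 3*E))
c*k(q) = 1195*(3*(-72)*(25 - 72)) = 1195*(3*(-72)*(-47)) = 1195*10152 = 12131640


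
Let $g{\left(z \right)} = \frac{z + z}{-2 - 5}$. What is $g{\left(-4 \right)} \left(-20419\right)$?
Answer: $-23336$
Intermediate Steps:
$g{\left(z \right)} = - \frac{2 z}{7}$ ($g{\left(z \right)} = \frac{2 z}{-7} = 2 z \left(- \frac{1}{7}\right) = - \frac{2 z}{7}$)
$g{\left(-4 \right)} \left(-20419\right) = \left(- \frac{2}{7}\right) \left(-4\right) \left(-20419\right) = \frac{8}{7} \left(-20419\right) = -23336$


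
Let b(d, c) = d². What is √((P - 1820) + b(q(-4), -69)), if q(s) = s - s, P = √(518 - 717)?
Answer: √(-1820 + I*√199) ≈ 0.1653 + 42.662*I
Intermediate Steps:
P = I*√199 (P = √(-199) = I*√199 ≈ 14.107*I)
q(s) = 0
√((P - 1820) + b(q(-4), -69)) = √((I*√199 - 1820) + 0²) = √((-1820 + I*√199) + 0) = √(-1820 + I*√199)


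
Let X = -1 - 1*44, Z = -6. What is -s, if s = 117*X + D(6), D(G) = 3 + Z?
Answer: 5268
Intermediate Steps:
D(G) = -3 (D(G) = 3 - 6 = -3)
X = -45 (X = -1 - 44 = -45)
s = -5268 (s = 117*(-45) - 3 = -5265 - 3 = -5268)
-s = -1*(-5268) = 5268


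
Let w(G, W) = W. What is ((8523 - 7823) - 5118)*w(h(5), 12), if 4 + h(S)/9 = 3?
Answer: -53016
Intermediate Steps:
h(S) = -9 (h(S) = -36 + 9*3 = -36 + 27 = -9)
((8523 - 7823) - 5118)*w(h(5), 12) = ((8523 - 7823) - 5118)*12 = (700 - 5118)*12 = -4418*12 = -53016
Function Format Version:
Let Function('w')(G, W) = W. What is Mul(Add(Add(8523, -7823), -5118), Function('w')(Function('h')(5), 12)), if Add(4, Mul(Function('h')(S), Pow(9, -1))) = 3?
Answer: -53016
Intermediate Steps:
Function('h')(S) = -9 (Function('h')(S) = Add(-36, Mul(9, 3)) = Add(-36, 27) = -9)
Mul(Add(Add(8523, -7823), -5118), Function('w')(Function('h')(5), 12)) = Mul(Add(Add(8523, -7823), -5118), 12) = Mul(Add(700, -5118), 12) = Mul(-4418, 12) = -53016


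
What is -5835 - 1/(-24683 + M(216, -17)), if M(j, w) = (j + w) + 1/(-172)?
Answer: -24572637743/4211249 ≈ -5835.0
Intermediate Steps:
M(j, w) = -1/172 + j + w (M(j, w) = (j + w) - 1/172 = -1/172 + j + w)
-5835 - 1/(-24683 + M(216, -17)) = -5835 - 1/(-24683 + (-1/172 + 216 - 17)) = -5835 - 1/(-24683 + 34227/172) = -5835 - 1/(-4211249/172) = -5835 - 1*(-172/4211249) = -5835 + 172/4211249 = -24572637743/4211249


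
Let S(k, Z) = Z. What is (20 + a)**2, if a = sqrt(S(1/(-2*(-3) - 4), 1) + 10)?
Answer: (20 + sqrt(11))**2 ≈ 543.67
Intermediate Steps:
a = sqrt(11) (a = sqrt(1 + 10) = sqrt(11) ≈ 3.3166)
(20 + a)**2 = (20 + sqrt(11))**2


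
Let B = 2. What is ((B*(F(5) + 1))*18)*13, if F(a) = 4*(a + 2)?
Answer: 13572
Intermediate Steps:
F(a) = 8 + 4*a (F(a) = 4*(2 + a) = 8 + 4*a)
((B*(F(5) + 1))*18)*13 = ((2*((8 + 4*5) + 1))*18)*13 = ((2*((8 + 20) + 1))*18)*13 = ((2*(28 + 1))*18)*13 = ((2*29)*18)*13 = (58*18)*13 = 1044*13 = 13572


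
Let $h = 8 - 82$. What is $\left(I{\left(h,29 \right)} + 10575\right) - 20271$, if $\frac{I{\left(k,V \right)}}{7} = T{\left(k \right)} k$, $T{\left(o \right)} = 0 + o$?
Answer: $28636$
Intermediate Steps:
$T{\left(o \right)} = o$
$h = -74$ ($h = 8 - 82 = -74$)
$I{\left(k,V \right)} = 7 k^{2}$ ($I{\left(k,V \right)} = 7 k k = 7 k^{2}$)
$\left(I{\left(h,29 \right)} + 10575\right) - 20271 = \left(7 \left(-74\right)^{2} + 10575\right) - 20271 = \left(7 \cdot 5476 + 10575\right) - 20271 = \left(38332 + 10575\right) - 20271 = 48907 - 20271 = 28636$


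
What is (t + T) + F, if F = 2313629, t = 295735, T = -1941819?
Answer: 667545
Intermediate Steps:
(t + T) + F = (295735 - 1941819) + 2313629 = -1646084 + 2313629 = 667545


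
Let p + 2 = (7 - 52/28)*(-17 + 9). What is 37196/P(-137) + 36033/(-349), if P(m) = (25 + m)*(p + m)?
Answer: -178505101/1760356 ≈ -101.40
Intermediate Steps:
p = -302/7 (p = -2 + (7 - 52/28)*(-17 + 9) = -2 + (7 - 52*1/28)*(-8) = -2 + (7 - 13/7)*(-8) = -2 + (36/7)*(-8) = -2 - 288/7 = -302/7 ≈ -43.143)
P(m) = (25 + m)*(-302/7 + m)
37196/P(-137) + 36033/(-349) = 37196/(-7550/7 + (-137)**2 - 127/7*(-137)) + 36033/(-349) = 37196/(-7550/7 + 18769 + 17399/7) + 36033*(-1/349) = 37196/20176 - 36033/349 = 37196*(1/20176) - 36033/349 = 9299/5044 - 36033/349 = -178505101/1760356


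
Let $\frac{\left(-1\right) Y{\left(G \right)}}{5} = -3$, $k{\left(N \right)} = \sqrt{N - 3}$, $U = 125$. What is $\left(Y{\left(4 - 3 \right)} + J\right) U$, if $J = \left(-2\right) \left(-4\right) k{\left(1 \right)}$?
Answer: $1875 + 1000 i \sqrt{2} \approx 1875.0 + 1414.2 i$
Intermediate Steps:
$k{\left(N \right)} = \sqrt{-3 + N}$
$Y{\left(G \right)} = 15$ ($Y{\left(G \right)} = \left(-5\right) \left(-3\right) = 15$)
$J = 8 i \sqrt{2}$ ($J = \left(-2\right) \left(-4\right) \sqrt{-3 + 1} = 8 \sqrt{-2} = 8 i \sqrt{2} \approx 11.314 i$)
$\left(Y{\left(4 - 3 \right)} + J\right) U = \left(15 + 8 i \sqrt{2}\right) 125 = 1875 + 1000 i \sqrt{2}$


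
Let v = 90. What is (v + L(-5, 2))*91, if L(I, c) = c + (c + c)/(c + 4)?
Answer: 25298/3 ≈ 8432.7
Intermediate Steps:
L(I, c) = c + 2*c/(4 + c) (L(I, c) = c + (2*c)/(4 + c) = c + 2*c/(4 + c))
(v + L(-5, 2))*91 = (90 + 2*(6 + 2)/(4 + 2))*91 = (90 + 2*8/6)*91 = (90 + 2*(1/6)*8)*91 = (90 + 8/3)*91 = (278/3)*91 = 25298/3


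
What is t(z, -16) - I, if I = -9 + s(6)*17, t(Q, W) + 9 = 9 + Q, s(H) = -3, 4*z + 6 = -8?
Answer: 113/2 ≈ 56.500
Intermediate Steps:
z = -7/2 (z = -3/2 + (¼)*(-8) = -3/2 - 2 = -7/2 ≈ -3.5000)
t(Q, W) = Q (t(Q, W) = -9 + (9 + Q) = Q)
I = -60 (I = -9 - 3*17 = -9 - 51 = -60)
t(z, -16) - I = -7/2 - 1*(-60) = -7/2 + 60 = 113/2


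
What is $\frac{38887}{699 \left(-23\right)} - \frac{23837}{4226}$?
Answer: $- \frac{547563911}{67941402} \approx -8.0594$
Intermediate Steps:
$\frac{38887}{699 \left(-23\right)} - \frac{23837}{4226} = \frac{38887}{-16077} - \frac{23837}{4226} = 38887 \left(- \frac{1}{16077}\right) - \frac{23837}{4226} = - \frac{38887}{16077} - \frac{23837}{4226} = - \frac{547563911}{67941402}$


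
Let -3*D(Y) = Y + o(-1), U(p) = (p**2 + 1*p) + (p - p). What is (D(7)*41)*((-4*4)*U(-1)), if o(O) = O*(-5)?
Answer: 0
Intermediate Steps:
U(p) = p + p**2 (U(p) = (p**2 + p) + 0 = (p + p**2) + 0 = p + p**2)
o(O) = -5*O
D(Y) = -5/3 - Y/3 (D(Y) = -(Y - 5*(-1))/3 = -(Y + 5)/3 = -(5 + Y)/3 = -5/3 - Y/3)
(D(7)*41)*((-4*4)*U(-1)) = ((-5/3 - 1/3*7)*41)*((-4*4)*(-(1 - 1))) = ((-5/3 - 7/3)*41)*(-(-16)*0) = (-4*41)*(-16*0) = -164*0 = 0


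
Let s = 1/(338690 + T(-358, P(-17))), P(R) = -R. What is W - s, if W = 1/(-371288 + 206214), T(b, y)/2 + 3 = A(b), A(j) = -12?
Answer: -35981/3993140060 ≈ -9.0107e-6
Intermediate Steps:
T(b, y) = -30 (T(b, y) = -6 + 2*(-12) = -6 - 24 = -30)
W = -1/165074 (W = 1/(-165074) = -1/165074 ≈ -6.0579e-6)
s = 1/338660 (s = 1/(338690 - 30) = 1/338660 ≈ 2.9528e-6)
W - s = -1/165074 - 1*1/338660 = -1/165074 - 1/338660 = -35981/3993140060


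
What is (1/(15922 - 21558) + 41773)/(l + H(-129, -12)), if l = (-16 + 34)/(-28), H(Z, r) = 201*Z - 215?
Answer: -1648028389/1031458450 ≈ -1.5978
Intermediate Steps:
H(Z, r) = -215 + 201*Z
l = -9/14 (l = -1/28*18 = -9/14 ≈ -0.64286)
(1/(15922 - 21558) + 41773)/(l + H(-129, -12)) = (1/(15922 - 21558) + 41773)/(-9/14 + (-215 + 201*(-129))) = (1/(-5636) + 41773)/(-9/14 + (-215 - 25929)) = (-1/5636 + 41773)/(-9/14 - 26144) = 235432627/(5636*(-366025/14)) = (235432627/5636)*(-14/366025) = -1648028389/1031458450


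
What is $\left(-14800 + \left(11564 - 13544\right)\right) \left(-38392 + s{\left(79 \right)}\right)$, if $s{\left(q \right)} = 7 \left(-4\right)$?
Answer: $644687600$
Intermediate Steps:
$s{\left(q \right)} = -28$
$\left(-14800 + \left(11564 - 13544\right)\right) \left(-38392 + s{\left(79 \right)}\right) = \left(-14800 + \left(11564 - 13544\right)\right) \left(-38392 - 28\right) = \left(-14800 - 1980\right) \left(-38420\right) = \left(-16780\right) \left(-38420\right) = 644687600$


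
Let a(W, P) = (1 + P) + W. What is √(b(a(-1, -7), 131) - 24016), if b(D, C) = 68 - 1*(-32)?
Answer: 2*I*√5979 ≈ 154.65*I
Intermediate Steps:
a(W, P) = 1 + P + W
b(D, C) = 100 (b(D, C) = 68 + 32 = 100)
√(b(a(-1, -7), 131) - 24016) = √(100 - 24016) = √(-23916) = 2*I*√5979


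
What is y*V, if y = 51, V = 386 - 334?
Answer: 2652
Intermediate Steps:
V = 52
y*V = 51*52 = 2652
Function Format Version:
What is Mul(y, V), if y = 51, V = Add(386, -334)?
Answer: 2652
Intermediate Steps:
V = 52
Mul(y, V) = Mul(51, 52) = 2652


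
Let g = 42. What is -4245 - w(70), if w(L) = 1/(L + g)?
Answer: -475441/112 ≈ -4245.0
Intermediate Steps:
w(L) = 1/(42 + L) (w(L) = 1/(L + 42) = 1/(42 + L))
-4245 - w(70) = -4245 - 1/(42 + 70) = -4245 - 1/112 = -475441/112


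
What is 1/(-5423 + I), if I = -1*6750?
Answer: -1/12173 ≈ -8.2149e-5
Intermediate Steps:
I = -6750
1/(-5423 + I) = 1/(-5423 - 6750) = 1/(-12173) = -1/12173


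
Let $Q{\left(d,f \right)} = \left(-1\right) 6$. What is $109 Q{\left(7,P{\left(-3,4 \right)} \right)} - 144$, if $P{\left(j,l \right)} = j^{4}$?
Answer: $-798$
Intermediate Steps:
$Q{\left(d,f \right)} = -6$
$109 Q{\left(7,P{\left(-3,4 \right)} \right)} - 144 = 109 \left(-6\right) - 144 = -654 - 144 = -798$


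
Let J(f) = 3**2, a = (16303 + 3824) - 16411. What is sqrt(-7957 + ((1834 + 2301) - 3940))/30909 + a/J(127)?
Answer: 3716/9 + I*sqrt(7762)/30909 ≈ 412.89 + 0.0028504*I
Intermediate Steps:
a = 3716 (a = 20127 - 16411 = 3716)
J(f) = 9
sqrt(-7957 + ((1834 + 2301) - 3940))/30909 + a/J(127) = sqrt(-7957 + ((1834 + 2301) - 3940))/30909 + 3716/9 = sqrt(-7957 + (4135 - 3940))*(1/30909) + 3716*(1/9) = sqrt(-7957 + 195)*(1/30909) + 3716/9 = sqrt(-7762)*(1/30909) + 3716/9 = (I*sqrt(7762))*(1/30909) + 3716/9 = I*sqrt(7762)/30909 + 3716/9 = 3716/9 + I*sqrt(7762)/30909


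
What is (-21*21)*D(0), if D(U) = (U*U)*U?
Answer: 0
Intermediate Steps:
D(U) = U³ (D(U) = U²*U = U³)
(-21*21)*D(0) = -21*21*0³ = -441*0 = 0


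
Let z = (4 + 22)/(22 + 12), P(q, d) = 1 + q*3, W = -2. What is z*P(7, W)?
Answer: 286/17 ≈ 16.824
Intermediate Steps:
P(q, d) = 1 + 3*q
z = 13/17 (z = 26/34 = 26*(1/34) = 13/17 ≈ 0.76471)
z*P(7, W) = 13*(1 + 3*7)/17 = 13*(1 + 21)/17 = (13/17)*22 = 286/17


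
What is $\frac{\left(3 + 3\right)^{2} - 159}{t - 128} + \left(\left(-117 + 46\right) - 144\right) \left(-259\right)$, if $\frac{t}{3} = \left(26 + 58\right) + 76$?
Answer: $\frac{19600997}{352} \approx 55685.0$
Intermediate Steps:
$t = 480$ ($t = 3 \left(\left(26 + 58\right) + 76\right) = 3 \left(84 + 76\right) = 3 \cdot 160 = 480$)
$\frac{\left(3 + 3\right)^{2} - 159}{t - 128} + \left(\left(-117 + 46\right) - 144\right) \left(-259\right) = \frac{\left(3 + 3\right)^{2} - 159}{480 - 128} + \left(\left(-117 + 46\right) - 144\right) \left(-259\right) = \frac{6^{2} - 159}{352} + \left(-71 - 144\right) \left(-259\right) = \left(36 - 159\right) \frac{1}{352} - -55685 = \left(-123\right) \frac{1}{352} + 55685 = - \frac{123}{352} + 55685 = \frac{19600997}{352}$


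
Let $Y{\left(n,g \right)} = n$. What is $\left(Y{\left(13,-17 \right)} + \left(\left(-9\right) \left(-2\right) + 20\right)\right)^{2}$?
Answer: $2601$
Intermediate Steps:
$\left(Y{\left(13,-17 \right)} + \left(\left(-9\right) \left(-2\right) + 20\right)\right)^{2} = \left(13 + \left(\left(-9\right) \left(-2\right) + 20\right)\right)^{2} = \left(13 + \left(18 + 20\right)\right)^{2} = \left(13 + 38\right)^{2} = 51^{2} = 2601$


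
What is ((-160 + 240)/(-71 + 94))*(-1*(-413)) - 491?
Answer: 21747/23 ≈ 945.52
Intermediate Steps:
((-160 + 240)/(-71 + 94))*(-1*(-413)) - 491 = (80/23)*413 - 491 = 33040/23 - 491 = 21747/23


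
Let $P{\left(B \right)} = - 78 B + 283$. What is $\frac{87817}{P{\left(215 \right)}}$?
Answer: $- \frac{87817}{16487} \approx -5.3264$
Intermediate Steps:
$P{\left(B \right)} = 283 - 78 B$
$\frac{87817}{P{\left(215 \right)}} = \frac{87817}{283 - 16770} = \frac{87817}{-16487} = 87817 \left(- \frac{1}{16487}\right) = - \frac{87817}{16487}$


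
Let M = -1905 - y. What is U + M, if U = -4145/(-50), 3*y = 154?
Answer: -56203/30 ≈ -1873.4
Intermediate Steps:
y = 154/3 (y = (⅓)*154 = 154/3 ≈ 51.333)
U = 829/10 (U = -4145*(-1/50) = 829/10 ≈ 82.900)
M = -5869/3 (M = -1905 - 1*154/3 = -1905 - 154/3 = -5869/3 ≈ -1956.3)
U + M = 829/10 - 5869/3 = -56203/30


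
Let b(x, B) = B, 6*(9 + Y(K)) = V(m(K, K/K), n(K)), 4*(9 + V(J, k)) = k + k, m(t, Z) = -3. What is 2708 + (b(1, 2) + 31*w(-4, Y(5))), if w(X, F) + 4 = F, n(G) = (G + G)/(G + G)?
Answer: 27157/12 ≈ 2263.1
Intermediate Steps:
n(G) = 1 (n(G) = (2*G)/((2*G)) = (2*G)*(1/(2*G)) = 1)
V(J, k) = -9 + k/2 (V(J, k) = -9 + (k + k)/4 = -9 + (2*k)/4 = -9 + k/2)
Y(K) = -125/12 (Y(K) = -9 + (-9 + (1/2)*1)/6 = -9 + (-9 + 1/2)/6 = -9 + (1/6)*(-17/2) = -9 - 17/12 = -125/12)
w(X, F) = -4 + F
2708 + (b(1, 2) + 31*w(-4, Y(5))) = 2708 + (2 + 31*(-4 - 125/12)) = 2708 + (2 + 31*(-173/12)) = 2708 + (2 - 5363/12) = 2708 - 5339/12 = 27157/12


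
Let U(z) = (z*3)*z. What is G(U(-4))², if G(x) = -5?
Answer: 25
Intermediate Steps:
U(z) = 3*z² (U(z) = (3*z)*z = 3*z²)
G(U(-4))² = (-5)² = 25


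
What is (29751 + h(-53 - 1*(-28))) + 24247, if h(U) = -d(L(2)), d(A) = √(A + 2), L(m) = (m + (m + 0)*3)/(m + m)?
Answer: 53996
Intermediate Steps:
L(m) = 2 (L(m) = (m + m*3)/((2*m)) = (m + 3*m)*(1/(2*m)) = (4*m)*(1/(2*m)) = 2)
d(A) = √(2 + A)
h(U) = -2 (h(U) = -√(2 + 2) = -√4 = -1*2 = -2)
(29751 + h(-53 - 1*(-28))) + 24247 = (29751 - 2) + 24247 = 29749 + 24247 = 53996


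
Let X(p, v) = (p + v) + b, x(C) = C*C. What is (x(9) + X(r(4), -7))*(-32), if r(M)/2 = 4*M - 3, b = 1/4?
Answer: -3208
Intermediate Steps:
x(C) = C**2
b = 1/4 ≈ 0.25000
r(M) = -6 + 8*M (r(M) = 2*(4*M - 3) = 2*(-3 + 4*M) = -6 + 8*M)
X(p, v) = 1/4 + p + v (X(p, v) = (p + v) + 1/4 = 1/4 + p + v)
(x(9) + X(r(4), -7))*(-32) = (9**2 + (1/4 + (-6 + 8*4) - 7))*(-32) = (81 + (1/4 + (-6 + 32) - 7))*(-32) = (81 + (1/4 + 26 - 7))*(-32) = (81 + 77/4)*(-32) = (401/4)*(-32) = -3208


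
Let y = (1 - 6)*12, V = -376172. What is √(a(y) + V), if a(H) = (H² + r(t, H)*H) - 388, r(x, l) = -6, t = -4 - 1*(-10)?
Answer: 90*I*√46 ≈ 610.41*I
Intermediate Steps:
t = 6 (t = -4 + 10 = 6)
y = -60 (y = -5*12 = -60)
a(H) = -388 + H² - 6*H (a(H) = (H² - 6*H) - 388 = -388 + H² - 6*H)
√(a(y) + V) = √((-388 + (-60)² - 6*(-60)) - 376172) = √((-388 + 3600 + 360) - 376172) = √(3572 - 376172) = √(-372600) = 90*I*√46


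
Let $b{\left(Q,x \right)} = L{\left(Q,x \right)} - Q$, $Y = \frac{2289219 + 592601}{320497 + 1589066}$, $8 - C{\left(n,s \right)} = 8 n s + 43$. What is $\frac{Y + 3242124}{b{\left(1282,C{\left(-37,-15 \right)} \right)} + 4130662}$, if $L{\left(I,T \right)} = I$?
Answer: $\frac{3095521456816}{3943879660353} \approx 0.78489$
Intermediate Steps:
$C{\left(n,s \right)} = -35 - 8 n s$ ($C{\left(n,s \right)} = 8 - \left(8 n s + 43\right) = 8 - \left(43 + 8 n s\right) = -35 - 8 n s$)
$Y = \frac{2881820}{1909563} \approx 1.5092$
$b{\left(Q,x \right)} = 0$ ($b{\left(Q,x \right)} = Q - Q = 0$)
$\frac{Y + 3242124}{b{\left(1282,C{\left(-37,-15 \right)} \right)} + 4130662} = \frac{\frac{2881820}{1909563} + 3242124}{0 + 4130662} = \frac{6191042913632}{1909563 \cdot 4130662} = \frac{6191042913632}{1909563} \cdot \frac{1}{4130662} = \frac{3095521456816}{3943879660353}$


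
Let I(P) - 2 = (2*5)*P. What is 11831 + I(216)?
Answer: 13993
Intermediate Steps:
I(P) = 2 + 10*P (I(P) = 2 + (2*5)*P = 2 + 10*P)
11831 + I(216) = 11831 + (2 + 10*216) = 11831 + (2 + 2160) = 11831 + 2162 = 13993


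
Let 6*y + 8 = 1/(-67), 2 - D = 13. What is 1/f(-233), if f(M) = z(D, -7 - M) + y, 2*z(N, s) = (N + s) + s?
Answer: 67/14684 ≈ 0.0045628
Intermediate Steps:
D = -11 (D = 2 - 1*13 = 2 - 13 = -11)
z(N, s) = s + N/2 (z(N, s) = ((N + s) + s)/2 = (N + 2*s)/2 = s + N/2)
y = -179/134 (y = -4/3 + (1/6)/(-67) = -4/3 + (1/6)*(-1/67) = -4/3 - 1/402 = -179/134 ≈ -1.3358)
f(M) = -927/67 - M (f(M) = ((-7 - M) + (1/2)*(-11)) - 179/134 = ((-7 - M) - 11/2) - 179/134 = (-25/2 - M) - 179/134 = -927/67 - M)
1/f(-233) = 1/(-927/67 - 1*(-233)) = 1/(-927/67 + 233) = 1/(14684/67) = 67/14684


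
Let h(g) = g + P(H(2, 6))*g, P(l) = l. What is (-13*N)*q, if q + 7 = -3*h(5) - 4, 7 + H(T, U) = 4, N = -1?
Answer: 247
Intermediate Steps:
H(T, U) = -3 (H(T, U) = -7 + 4 = -3)
h(g) = -2*g (h(g) = g - 3*g = -2*g)
q = 19 (q = -7 + (-(-6)*5 - 4) = -7 + (-3*(-10) - 4) = -7 + (30 - 4) = -7 + 26 = 19)
(-13*N)*q = -13*(-1)*19 = 13*19 = 247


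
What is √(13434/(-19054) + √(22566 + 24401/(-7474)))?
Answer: √(-3574684362912684 + 678368110546*√1260369641542)/71204798 ≈ 12.227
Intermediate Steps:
√(13434/(-19054) + √(22566 + 24401/(-7474))) = √(13434*(-1/19054) + √(22566 + 24401*(-1/7474))) = √(-6717/9527 + √(22566 - 24401/7474)) = √(-6717/9527 + √(168633883/7474)) = √(-6717/9527 + √1260369641542/7474)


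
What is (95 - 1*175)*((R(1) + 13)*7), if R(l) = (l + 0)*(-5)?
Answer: -4480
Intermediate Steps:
R(l) = -5*l (R(l) = l*(-5) = -5*l)
(95 - 1*175)*((R(1) + 13)*7) = (95 - 1*175)*((-5*1 + 13)*7) = (95 - 175)*((-5 + 13)*7) = -640*7 = -80*56 = -4480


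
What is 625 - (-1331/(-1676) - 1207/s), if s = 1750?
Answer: 916409341/1466500 ≈ 624.90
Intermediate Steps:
625 - (-1331/(-1676) - 1207/s) = 625 - (-1331/(-1676) - 1207/1750) = 625 - (-1331*(-1/1676) - 1207*1/1750) = 625 - (1331/1676 - 1207/1750) = 625 - 1*153159/1466500 = 625 - 153159/1466500 = 916409341/1466500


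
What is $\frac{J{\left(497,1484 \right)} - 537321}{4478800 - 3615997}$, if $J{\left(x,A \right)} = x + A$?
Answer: $- \frac{535340}{862803} \approx -0.62047$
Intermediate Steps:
$J{\left(x,A \right)} = A + x$
$\frac{J{\left(497,1484 \right)} - 537321}{4478800 - 3615997} = \frac{\left(1484 + 497\right) - 537321}{4478800 - 3615997} = \frac{1981 - 537321}{862803} = \left(-535340\right) \frac{1}{862803} = - \frac{535340}{862803}$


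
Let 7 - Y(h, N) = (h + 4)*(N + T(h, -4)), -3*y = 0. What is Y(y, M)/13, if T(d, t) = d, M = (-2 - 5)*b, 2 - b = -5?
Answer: 203/13 ≈ 15.615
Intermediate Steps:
b = 7 (b = 2 - 1*(-5) = 2 + 5 = 7)
y = 0 (y = -1/3*0 = 0)
M = -49 (M = (-2 - 5)*7 = -7*7 = -49)
Y(h, N) = 7 - (4 + h)*(N + h) (Y(h, N) = 7 - (h + 4)*(N + h) = 7 - (4 + h)*(N + h))
Y(y, M)/13 = (7 - 1*0**2 - 4*(-49) - 4*0 - 1*(-49)*0)/13 = (7 - 1*0 + 196 + 0 + 0)/13 = (7 + 0 + 196 + 0 + 0)/13 = (1/13)*203 = 203/13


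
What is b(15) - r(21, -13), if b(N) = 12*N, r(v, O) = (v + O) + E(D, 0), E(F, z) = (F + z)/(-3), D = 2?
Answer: 518/3 ≈ 172.67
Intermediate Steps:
E(F, z) = -F/3 - z/3 (E(F, z) = (F + z)*(-1/3) = -F/3 - z/3)
r(v, O) = -2/3 + O + v (r(v, O) = (v + O) + (-1/3*2 - 1/3*0) = (O + v) + (-2/3 + 0) = (O + v) - 2/3 = -2/3 + O + v)
b(15) - r(21, -13) = 12*15 - (-2/3 - 13 + 21) = 180 - 1*22/3 = 180 - 22/3 = 518/3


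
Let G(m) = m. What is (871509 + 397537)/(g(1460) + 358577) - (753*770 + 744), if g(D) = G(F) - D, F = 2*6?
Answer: -207331400420/357129 ≈ -5.8055e+5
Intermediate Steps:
F = 12
g(D) = 12 - D
(871509 + 397537)/(g(1460) + 358577) - (753*770 + 744) = (871509 + 397537)/((12 - 1*1460) + 358577) - (753*770 + 744) = 1269046/((12 - 1460) + 358577) - (579810 + 744) = 1269046/(-1448 + 358577) - 1*580554 = 1269046/357129 - 580554 = -207331400420/357129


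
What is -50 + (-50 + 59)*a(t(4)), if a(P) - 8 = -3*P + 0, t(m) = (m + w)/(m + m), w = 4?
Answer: -5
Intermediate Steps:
t(m) = (4 + m)/(2*m) (t(m) = (m + 4)/(m + m) = (4 + m)/((2*m)) = (4 + m)*(1/(2*m)) = (4 + m)/(2*m))
a(P) = 8 - 3*P (a(P) = 8 + (-3*P + 0) = 8 - 3*P)
-50 + (-50 + 59)*a(t(4)) = -50 + (-50 + 59)*(8 - 3*(4 + 4)/(2*4)) = -50 + 9*(8 - 3*8/(2*4)) = -50 + 9*(8 - 3*1) = -50 + 9*(8 - 3) = -50 + 9*5 = -50 + 45 = -5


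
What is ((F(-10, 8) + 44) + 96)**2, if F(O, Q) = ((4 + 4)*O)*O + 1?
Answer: 885481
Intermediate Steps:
F(O, Q) = 1 + 8*O**2 (F(O, Q) = (8*O)*O + 1 = 8*O**2 + 1 = 1 + 8*O**2)
((F(-10, 8) + 44) + 96)**2 = (((1 + 8*(-10)**2) + 44) + 96)**2 = (((1 + 8*100) + 44) + 96)**2 = (((1 + 800) + 44) + 96)**2 = ((801 + 44) + 96)**2 = (845 + 96)**2 = 941**2 = 885481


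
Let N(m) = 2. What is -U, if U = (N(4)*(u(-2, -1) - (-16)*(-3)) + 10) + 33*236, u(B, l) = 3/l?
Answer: -7696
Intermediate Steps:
U = 7696 (U = (2*(3/(-1) - (-16)*(-3)) + 10) + 33*236 = (2*(3*(-1) - 4*12) + 10) + 7788 = (2*(-3 - 48) + 10) + 7788 = (2*(-51) + 10) + 7788 = (-102 + 10) + 7788 = -92 + 7788 = 7696)
-U = -1*7696 = -7696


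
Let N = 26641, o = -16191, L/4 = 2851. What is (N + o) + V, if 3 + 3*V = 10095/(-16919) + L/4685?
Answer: 2484881747906/237796545 ≈ 10450.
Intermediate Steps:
L = 11404 (L = 4*2851 = 11404)
V = -92147344/237796545 (V = -1 + (10095/(-16919) + 11404/4685)/3 = -1 + (10095*(-1/16919) + 11404*(1/4685))/3 = -1 + (-10095/16919 + 11404/4685)/3 = -1 + (⅓)*(145649201/79265515) = -1 + 145649201/237796545 = -92147344/237796545 ≈ -0.38751)
(N + o) + V = (26641 - 16191) - 92147344/237796545 = 10450 - 92147344/237796545 = 2484881747906/237796545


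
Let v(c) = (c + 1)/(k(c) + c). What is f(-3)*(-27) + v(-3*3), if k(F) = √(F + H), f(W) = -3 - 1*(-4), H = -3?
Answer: -813/31 + 16*I*√3/93 ≈ -26.226 + 0.29799*I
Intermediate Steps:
f(W) = 1 (f(W) = -3 + 4 = 1)
k(F) = √(-3 + F) (k(F) = √(F - 3) = √(-3 + F))
v(c) = (1 + c)/(c + √(-3 + c)) (v(c) = (c + 1)/(√(-3 + c) + c) = (1 + c)/(c + √(-3 + c)))
f(-3)*(-27) + v(-3*3) = 1*(-27) + (1 - 3*3)/(-3*3 + √(-3 - 3*3)) = -27 + (1 - 9)/(-9 + √(-3 - 9)) = -27 - 8/(-9 + √(-12)) = -27 - 8/(-9 + 2*I*√3)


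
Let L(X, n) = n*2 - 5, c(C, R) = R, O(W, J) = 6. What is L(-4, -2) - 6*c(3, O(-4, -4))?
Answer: -45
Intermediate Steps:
L(X, n) = -5 + 2*n (L(X, n) = 2*n - 5 = -5 + 2*n)
L(-4, -2) - 6*c(3, O(-4, -4)) = (-5 + 2*(-2)) - 6*6 = (-5 - 4) - 36 = -9 - 36 = -45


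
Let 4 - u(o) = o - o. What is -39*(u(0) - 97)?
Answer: 3627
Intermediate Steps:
u(o) = 4 (u(o) = 4 - (o - o) = 4 - 1*0 = 4 + 0 = 4)
-39*(u(0) - 97) = -39*(4 - 97) = -39*(-93) = 3627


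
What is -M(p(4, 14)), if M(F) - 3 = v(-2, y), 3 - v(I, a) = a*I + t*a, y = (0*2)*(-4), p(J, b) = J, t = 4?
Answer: -6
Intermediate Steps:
y = 0 (y = 0*(-4) = 0)
v(I, a) = 3 - 4*a - I*a (v(I, a) = 3 - (a*I + 4*a) = 3 - (I*a + 4*a) = 3 - (4*a + I*a) = 3 + (-4*a - I*a) = 3 - 4*a - I*a)
M(F) = 6 (M(F) = 3 + (3 - 4*0 - 1*(-2)*0) = 3 + (3 + 0 + 0) = 3 + 3 = 6)
-M(p(4, 14)) = -1*6 = -6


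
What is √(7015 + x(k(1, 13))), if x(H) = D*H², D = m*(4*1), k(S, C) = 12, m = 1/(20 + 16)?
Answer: √7031 ≈ 83.851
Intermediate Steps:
m = 1/36 ≈ 0.027778
D = ⅑ (D = (4*1)/36 = (1/36)*4 = ⅑ ≈ 0.11111)
x(H) = H²/9
√(7015 + x(k(1, 13))) = √(7015 + (⅑)*12²) = √(7015 + (⅑)*144) = √(7015 + 16) = √7031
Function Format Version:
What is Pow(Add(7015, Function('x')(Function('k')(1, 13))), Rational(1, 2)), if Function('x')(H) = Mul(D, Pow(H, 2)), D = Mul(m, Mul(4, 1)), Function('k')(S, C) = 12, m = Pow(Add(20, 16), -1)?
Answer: Pow(7031, Rational(1, 2)) ≈ 83.851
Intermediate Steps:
m = Rational(1, 36) (m = Pow(36, -1) = Rational(1, 36) ≈ 0.027778)
D = Rational(1, 9) (D = Mul(Rational(1, 36), Mul(4, 1)) = Mul(Rational(1, 36), 4) = Rational(1, 9) ≈ 0.11111)
Function('x')(H) = Mul(Rational(1, 9), Pow(H, 2))
Pow(Add(7015, Function('x')(Function('k')(1, 13))), Rational(1, 2)) = Pow(Add(7015, Mul(Rational(1, 9), Pow(12, 2))), Rational(1, 2)) = Pow(Add(7015, Mul(Rational(1, 9), 144)), Rational(1, 2)) = Pow(Add(7015, 16), Rational(1, 2)) = Pow(7031, Rational(1, 2))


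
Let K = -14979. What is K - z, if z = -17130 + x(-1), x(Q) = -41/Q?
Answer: 2110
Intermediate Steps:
z = -17089 (z = -17130 - 41/(-1) = -17130 - 41*(-1) = -17130 + 41 = -17089)
K - z = -14979 - 1*(-17089) = -14979 + 17089 = 2110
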